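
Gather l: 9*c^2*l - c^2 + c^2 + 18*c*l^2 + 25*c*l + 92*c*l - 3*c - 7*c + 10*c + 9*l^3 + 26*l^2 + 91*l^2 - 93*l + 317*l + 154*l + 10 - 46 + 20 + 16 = 9*l^3 + l^2*(18*c + 117) + l*(9*c^2 + 117*c + 378)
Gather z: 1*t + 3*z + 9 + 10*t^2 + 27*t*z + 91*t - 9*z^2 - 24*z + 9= 10*t^2 + 92*t - 9*z^2 + z*(27*t - 21) + 18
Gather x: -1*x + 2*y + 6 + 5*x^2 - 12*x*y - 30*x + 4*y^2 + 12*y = 5*x^2 + x*(-12*y - 31) + 4*y^2 + 14*y + 6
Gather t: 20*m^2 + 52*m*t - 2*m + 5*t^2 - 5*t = 20*m^2 - 2*m + 5*t^2 + t*(52*m - 5)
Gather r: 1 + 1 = 2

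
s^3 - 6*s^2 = s^2*(s - 6)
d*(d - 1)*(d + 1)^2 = d^4 + d^3 - d^2 - d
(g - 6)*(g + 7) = g^2 + g - 42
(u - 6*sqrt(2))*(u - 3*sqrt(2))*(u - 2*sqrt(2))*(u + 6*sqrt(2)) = u^4 - 5*sqrt(2)*u^3 - 60*u^2 + 360*sqrt(2)*u - 864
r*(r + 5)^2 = r^3 + 10*r^2 + 25*r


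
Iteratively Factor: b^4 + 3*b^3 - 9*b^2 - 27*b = (b + 3)*(b^3 - 9*b) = (b - 3)*(b + 3)*(b^2 + 3*b) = b*(b - 3)*(b + 3)*(b + 3)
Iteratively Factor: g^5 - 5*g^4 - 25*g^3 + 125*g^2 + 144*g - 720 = (g + 3)*(g^4 - 8*g^3 - g^2 + 128*g - 240) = (g - 4)*(g + 3)*(g^3 - 4*g^2 - 17*g + 60) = (g - 5)*(g - 4)*(g + 3)*(g^2 + g - 12) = (g - 5)*(g - 4)*(g + 3)*(g + 4)*(g - 3)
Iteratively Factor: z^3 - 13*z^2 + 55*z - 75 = (z - 5)*(z^2 - 8*z + 15) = (z - 5)*(z - 3)*(z - 5)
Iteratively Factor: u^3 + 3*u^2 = (u)*(u^2 + 3*u) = u*(u + 3)*(u)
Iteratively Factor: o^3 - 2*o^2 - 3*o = (o - 3)*(o^2 + o) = o*(o - 3)*(o + 1)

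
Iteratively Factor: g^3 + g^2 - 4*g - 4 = (g + 2)*(g^2 - g - 2) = (g - 2)*(g + 2)*(g + 1)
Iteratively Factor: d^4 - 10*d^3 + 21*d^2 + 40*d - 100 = (d - 5)*(d^3 - 5*d^2 - 4*d + 20) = (d - 5)*(d - 2)*(d^2 - 3*d - 10) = (d - 5)*(d - 2)*(d + 2)*(d - 5)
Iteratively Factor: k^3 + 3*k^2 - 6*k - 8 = (k - 2)*(k^2 + 5*k + 4) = (k - 2)*(k + 4)*(k + 1)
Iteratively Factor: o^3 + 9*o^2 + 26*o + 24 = (o + 4)*(o^2 + 5*o + 6) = (o + 3)*(o + 4)*(o + 2)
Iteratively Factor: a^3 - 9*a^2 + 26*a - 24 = (a - 3)*(a^2 - 6*a + 8) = (a - 3)*(a - 2)*(a - 4)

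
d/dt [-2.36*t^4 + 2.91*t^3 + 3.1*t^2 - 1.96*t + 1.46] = -9.44*t^3 + 8.73*t^2 + 6.2*t - 1.96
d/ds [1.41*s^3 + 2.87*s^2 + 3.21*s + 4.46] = 4.23*s^2 + 5.74*s + 3.21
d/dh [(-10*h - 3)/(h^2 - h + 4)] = (-10*h^2 + 10*h + (2*h - 1)*(10*h + 3) - 40)/(h^2 - h + 4)^2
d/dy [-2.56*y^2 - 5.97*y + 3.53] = -5.12*y - 5.97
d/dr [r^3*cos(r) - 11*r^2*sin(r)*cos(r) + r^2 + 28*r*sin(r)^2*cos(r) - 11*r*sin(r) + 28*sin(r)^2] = -r^3*sin(r) + 3*r^2*cos(r) - 11*r^2*cos(2*r) - 7*r*sin(r) - 11*r*sin(2*r) + 21*r*sin(3*r) - 11*r*cos(r) + 2*r - 11*sin(r) + 28*sin(2*r) + 7*cos(r) - 7*cos(3*r)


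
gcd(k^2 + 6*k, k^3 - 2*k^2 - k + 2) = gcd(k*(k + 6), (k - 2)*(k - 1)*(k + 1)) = 1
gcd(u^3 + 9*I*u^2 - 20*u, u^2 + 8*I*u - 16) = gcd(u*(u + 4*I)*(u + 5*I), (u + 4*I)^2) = u + 4*I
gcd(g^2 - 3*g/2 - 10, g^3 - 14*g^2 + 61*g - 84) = g - 4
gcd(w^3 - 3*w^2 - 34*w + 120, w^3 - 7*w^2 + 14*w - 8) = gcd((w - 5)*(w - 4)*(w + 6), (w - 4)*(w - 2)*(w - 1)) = w - 4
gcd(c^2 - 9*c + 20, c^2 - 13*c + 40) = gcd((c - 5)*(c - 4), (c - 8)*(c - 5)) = c - 5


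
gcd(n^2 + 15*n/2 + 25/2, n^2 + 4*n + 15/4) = n + 5/2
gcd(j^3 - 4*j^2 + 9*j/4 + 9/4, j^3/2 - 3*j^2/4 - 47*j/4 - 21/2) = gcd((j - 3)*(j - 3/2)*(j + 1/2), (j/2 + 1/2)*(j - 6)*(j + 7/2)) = 1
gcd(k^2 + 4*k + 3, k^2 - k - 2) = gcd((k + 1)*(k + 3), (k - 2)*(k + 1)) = k + 1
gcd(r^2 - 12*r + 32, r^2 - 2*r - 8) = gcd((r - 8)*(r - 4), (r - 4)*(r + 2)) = r - 4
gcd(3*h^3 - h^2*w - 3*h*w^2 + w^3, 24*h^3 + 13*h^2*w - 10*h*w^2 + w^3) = -3*h^2 - 2*h*w + w^2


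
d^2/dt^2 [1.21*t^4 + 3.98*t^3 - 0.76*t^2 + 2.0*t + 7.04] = 14.52*t^2 + 23.88*t - 1.52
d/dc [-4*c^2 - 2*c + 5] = -8*c - 2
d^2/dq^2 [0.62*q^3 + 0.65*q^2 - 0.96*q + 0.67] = 3.72*q + 1.3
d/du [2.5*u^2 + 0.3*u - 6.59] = 5.0*u + 0.3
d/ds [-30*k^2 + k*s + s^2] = k + 2*s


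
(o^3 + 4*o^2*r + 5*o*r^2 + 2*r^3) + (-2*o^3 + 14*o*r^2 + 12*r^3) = -o^3 + 4*o^2*r + 19*o*r^2 + 14*r^3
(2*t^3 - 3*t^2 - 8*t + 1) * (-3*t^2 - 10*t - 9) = -6*t^5 - 11*t^4 + 36*t^3 + 104*t^2 + 62*t - 9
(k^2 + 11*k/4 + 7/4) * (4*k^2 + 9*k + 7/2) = 4*k^4 + 20*k^3 + 141*k^2/4 + 203*k/8 + 49/8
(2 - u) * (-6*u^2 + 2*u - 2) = 6*u^3 - 14*u^2 + 6*u - 4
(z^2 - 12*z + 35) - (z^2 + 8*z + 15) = 20 - 20*z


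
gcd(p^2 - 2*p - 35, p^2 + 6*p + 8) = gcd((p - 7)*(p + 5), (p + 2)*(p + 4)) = 1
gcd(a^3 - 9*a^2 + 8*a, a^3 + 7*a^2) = a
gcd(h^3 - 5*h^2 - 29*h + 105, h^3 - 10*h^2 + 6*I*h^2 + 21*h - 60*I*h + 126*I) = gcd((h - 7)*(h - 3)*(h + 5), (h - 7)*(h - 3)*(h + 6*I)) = h^2 - 10*h + 21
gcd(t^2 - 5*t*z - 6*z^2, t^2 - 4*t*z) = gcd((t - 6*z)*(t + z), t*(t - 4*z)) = 1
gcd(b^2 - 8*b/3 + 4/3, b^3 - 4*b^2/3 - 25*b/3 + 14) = b - 2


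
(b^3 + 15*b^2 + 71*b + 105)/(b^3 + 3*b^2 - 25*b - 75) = (b + 7)/(b - 5)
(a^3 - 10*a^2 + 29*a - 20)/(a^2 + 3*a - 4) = (a^2 - 9*a + 20)/(a + 4)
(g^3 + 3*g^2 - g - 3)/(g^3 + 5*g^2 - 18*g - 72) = (g^2 - 1)/(g^2 + 2*g - 24)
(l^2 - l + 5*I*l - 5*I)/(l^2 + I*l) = (l^2 - l + 5*I*l - 5*I)/(l*(l + I))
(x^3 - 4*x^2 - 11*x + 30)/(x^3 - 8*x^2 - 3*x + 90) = (x - 2)/(x - 6)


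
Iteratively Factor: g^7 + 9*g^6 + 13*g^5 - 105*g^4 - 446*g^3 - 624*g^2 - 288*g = (g + 3)*(g^6 + 6*g^5 - 5*g^4 - 90*g^3 - 176*g^2 - 96*g) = (g + 3)*(g + 4)*(g^5 + 2*g^4 - 13*g^3 - 38*g^2 - 24*g) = (g + 2)*(g + 3)*(g + 4)*(g^4 - 13*g^2 - 12*g) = (g + 2)*(g + 3)^2*(g + 4)*(g^3 - 3*g^2 - 4*g) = (g - 4)*(g + 2)*(g + 3)^2*(g + 4)*(g^2 + g) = (g - 4)*(g + 1)*(g + 2)*(g + 3)^2*(g + 4)*(g)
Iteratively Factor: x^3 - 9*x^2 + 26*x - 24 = (x - 2)*(x^2 - 7*x + 12) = (x - 4)*(x - 2)*(x - 3)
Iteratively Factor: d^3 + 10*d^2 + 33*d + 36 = (d + 4)*(d^2 + 6*d + 9) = (d + 3)*(d + 4)*(d + 3)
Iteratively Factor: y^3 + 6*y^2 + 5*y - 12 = (y + 4)*(y^2 + 2*y - 3) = (y + 3)*(y + 4)*(y - 1)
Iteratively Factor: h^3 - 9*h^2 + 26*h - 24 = (h - 2)*(h^2 - 7*h + 12) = (h - 3)*(h - 2)*(h - 4)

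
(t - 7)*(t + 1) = t^2 - 6*t - 7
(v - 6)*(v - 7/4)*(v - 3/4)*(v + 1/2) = v^4 - 8*v^3 + 193*v^2/16 + 9*v/32 - 63/16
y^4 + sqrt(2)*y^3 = y^3*(y + sqrt(2))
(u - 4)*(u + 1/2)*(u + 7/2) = u^3 - 57*u/4 - 7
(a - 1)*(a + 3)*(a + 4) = a^3 + 6*a^2 + 5*a - 12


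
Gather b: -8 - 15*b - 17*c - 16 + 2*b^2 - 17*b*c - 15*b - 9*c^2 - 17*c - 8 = 2*b^2 + b*(-17*c - 30) - 9*c^2 - 34*c - 32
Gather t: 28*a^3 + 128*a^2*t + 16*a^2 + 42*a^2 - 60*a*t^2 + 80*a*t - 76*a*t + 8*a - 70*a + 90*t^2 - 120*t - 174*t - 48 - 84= 28*a^3 + 58*a^2 - 62*a + t^2*(90 - 60*a) + t*(128*a^2 + 4*a - 294) - 132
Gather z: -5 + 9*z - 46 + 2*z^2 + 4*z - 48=2*z^2 + 13*z - 99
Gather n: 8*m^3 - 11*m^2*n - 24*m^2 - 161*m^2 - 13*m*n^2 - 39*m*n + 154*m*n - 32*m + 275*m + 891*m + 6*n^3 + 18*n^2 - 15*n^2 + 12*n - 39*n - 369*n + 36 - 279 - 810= 8*m^3 - 185*m^2 + 1134*m + 6*n^3 + n^2*(3 - 13*m) + n*(-11*m^2 + 115*m - 396) - 1053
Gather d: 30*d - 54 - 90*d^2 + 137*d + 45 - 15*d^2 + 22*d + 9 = -105*d^2 + 189*d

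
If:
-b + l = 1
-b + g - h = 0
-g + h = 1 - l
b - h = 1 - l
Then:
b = l - 1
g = 3*l - 3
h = 2*l - 2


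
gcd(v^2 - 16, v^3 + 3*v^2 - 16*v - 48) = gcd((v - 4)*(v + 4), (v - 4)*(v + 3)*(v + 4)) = v^2 - 16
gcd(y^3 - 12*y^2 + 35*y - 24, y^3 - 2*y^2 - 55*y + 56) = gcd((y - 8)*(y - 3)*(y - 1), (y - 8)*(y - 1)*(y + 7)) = y^2 - 9*y + 8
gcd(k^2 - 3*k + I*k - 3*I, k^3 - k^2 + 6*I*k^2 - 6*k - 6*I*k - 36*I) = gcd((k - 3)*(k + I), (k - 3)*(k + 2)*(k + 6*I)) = k - 3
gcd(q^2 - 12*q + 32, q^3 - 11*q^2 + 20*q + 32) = q^2 - 12*q + 32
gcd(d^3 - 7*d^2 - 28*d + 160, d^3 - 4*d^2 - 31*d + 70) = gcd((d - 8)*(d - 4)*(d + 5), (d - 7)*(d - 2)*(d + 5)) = d + 5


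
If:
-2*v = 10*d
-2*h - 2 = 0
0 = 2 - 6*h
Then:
No Solution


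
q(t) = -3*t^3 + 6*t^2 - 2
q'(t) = -9*t^2 + 12*t = 3*t*(4 - 3*t)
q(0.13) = -1.91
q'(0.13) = 1.41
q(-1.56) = 23.99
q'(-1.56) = -40.62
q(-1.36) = 16.64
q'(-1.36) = -32.97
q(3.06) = -31.78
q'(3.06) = -47.55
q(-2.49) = 81.52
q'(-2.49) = -85.68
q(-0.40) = -0.85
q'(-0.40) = -6.24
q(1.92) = -1.12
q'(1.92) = -10.14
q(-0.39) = -0.91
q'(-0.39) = -6.05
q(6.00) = -434.00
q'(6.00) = -252.00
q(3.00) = -29.00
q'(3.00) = -45.00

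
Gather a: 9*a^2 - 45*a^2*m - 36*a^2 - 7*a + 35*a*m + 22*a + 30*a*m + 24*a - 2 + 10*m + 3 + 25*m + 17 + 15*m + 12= a^2*(-45*m - 27) + a*(65*m + 39) + 50*m + 30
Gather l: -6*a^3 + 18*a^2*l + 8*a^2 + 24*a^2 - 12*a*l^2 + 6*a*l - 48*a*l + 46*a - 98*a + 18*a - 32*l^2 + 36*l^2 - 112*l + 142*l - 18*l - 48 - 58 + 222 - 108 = -6*a^3 + 32*a^2 - 34*a + l^2*(4 - 12*a) + l*(18*a^2 - 42*a + 12) + 8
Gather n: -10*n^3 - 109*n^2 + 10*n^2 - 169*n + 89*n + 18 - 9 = -10*n^3 - 99*n^2 - 80*n + 9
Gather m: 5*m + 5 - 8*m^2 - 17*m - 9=-8*m^2 - 12*m - 4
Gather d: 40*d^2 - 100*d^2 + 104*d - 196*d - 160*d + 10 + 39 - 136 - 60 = -60*d^2 - 252*d - 147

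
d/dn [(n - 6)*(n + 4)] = 2*n - 2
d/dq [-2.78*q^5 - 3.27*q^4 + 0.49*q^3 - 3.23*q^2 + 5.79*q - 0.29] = -13.9*q^4 - 13.08*q^3 + 1.47*q^2 - 6.46*q + 5.79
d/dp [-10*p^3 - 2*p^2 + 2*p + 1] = -30*p^2 - 4*p + 2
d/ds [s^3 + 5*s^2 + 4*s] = 3*s^2 + 10*s + 4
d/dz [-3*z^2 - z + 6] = -6*z - 1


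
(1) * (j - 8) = j - 8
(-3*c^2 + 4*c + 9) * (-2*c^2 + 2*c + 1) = 6*c^4 - 14*c^3 - 13*c^2 + 22*c + 9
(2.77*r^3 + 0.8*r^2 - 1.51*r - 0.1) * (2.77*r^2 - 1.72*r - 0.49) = 7.6729*r^5 - 2.5484*r^4 - 6.916*r^3 + 1.9282*r^2 + 0.9119*r + 0.049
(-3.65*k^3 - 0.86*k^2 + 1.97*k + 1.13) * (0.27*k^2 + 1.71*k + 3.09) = -0.9855*k^5 - 6.4737*k^4 - 12.2172*k^3 + 1.0164*k^2 + 8.0196*k + 3.4917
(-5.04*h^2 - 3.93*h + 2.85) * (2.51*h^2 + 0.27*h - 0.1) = -12.6504*h^4 - 11.2251*h^3 + 6.5964*h^2 + 1.1625*h - 0.285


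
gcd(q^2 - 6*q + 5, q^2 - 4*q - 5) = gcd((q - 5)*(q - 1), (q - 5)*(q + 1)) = q - 5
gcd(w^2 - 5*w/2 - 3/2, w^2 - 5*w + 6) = w - 3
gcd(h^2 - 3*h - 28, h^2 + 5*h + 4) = h + 4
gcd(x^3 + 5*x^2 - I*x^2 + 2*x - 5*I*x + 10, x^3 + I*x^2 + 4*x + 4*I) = x^2 - I*x + 2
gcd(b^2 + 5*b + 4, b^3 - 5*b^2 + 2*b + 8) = b + 1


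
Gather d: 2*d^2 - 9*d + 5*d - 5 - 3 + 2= 2*d^2 - 4*d - 6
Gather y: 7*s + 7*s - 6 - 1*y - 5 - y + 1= 14*s - 2*y - 10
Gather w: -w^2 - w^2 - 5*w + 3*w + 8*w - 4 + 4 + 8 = -2*w^2 + 6*w + 8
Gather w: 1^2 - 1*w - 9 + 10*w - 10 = 9*w - 18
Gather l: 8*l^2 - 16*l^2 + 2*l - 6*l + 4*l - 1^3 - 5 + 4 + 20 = 18 - 8*l^2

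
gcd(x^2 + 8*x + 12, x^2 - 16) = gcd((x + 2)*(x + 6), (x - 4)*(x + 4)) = 1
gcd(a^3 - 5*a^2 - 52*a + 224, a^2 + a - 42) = a + 7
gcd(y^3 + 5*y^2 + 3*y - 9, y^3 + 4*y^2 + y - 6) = y^2 + 2*y - 3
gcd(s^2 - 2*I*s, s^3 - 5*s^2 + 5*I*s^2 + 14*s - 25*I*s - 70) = s - 2*I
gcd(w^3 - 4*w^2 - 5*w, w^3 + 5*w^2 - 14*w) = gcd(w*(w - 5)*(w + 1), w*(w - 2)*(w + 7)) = w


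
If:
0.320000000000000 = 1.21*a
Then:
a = 0.26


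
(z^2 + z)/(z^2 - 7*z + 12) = z*(z + 1)/(z^2 - 7*z + 12)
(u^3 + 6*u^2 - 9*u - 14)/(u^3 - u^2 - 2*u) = (u + 7)/u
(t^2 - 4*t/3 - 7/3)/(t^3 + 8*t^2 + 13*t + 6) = (t - 7/3)/(t^2 + 7*t + 6)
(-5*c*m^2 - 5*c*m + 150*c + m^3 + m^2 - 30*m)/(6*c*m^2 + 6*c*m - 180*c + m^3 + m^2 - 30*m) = (-5*c + m)/(6*c + m)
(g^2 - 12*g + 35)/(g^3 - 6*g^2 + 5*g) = (g - 7)/(g*(g - 1))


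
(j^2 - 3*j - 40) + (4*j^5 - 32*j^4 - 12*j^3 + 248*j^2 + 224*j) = 4*j^5 - 32*j^4 - 12*j^3 + 249*j^2 + 221*j - 40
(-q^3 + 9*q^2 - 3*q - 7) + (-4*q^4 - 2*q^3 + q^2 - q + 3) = -4*q^4 - 3*q^3 + 10*q^2 - 4*q - 4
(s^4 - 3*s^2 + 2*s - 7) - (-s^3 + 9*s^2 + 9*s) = s^4 + s^3 - 12*s^2 - 7*s - 7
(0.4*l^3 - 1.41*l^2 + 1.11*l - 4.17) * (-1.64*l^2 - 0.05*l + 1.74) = -0.656*l^5 + 2.2924*l^4 - 1.0539*l^3 + 4.3299*l^2 + 2.1399*l - 7.2558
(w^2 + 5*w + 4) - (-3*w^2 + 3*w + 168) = 4*w^2 + 2*w - 164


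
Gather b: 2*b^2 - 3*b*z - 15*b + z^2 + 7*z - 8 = 2*b^2 + b*(-3*z - 15) + z^2 + 7*z - 8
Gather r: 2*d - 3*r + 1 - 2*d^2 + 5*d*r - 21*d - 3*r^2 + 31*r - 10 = -2*d^2 - 19*d - 3*r^2 + r*(5*d + 28) - 9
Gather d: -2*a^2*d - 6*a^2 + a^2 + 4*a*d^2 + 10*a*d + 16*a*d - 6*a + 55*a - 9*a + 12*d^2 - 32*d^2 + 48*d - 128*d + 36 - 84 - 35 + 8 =-5*a^2 + 40*a + d^2*(4*a - 20) + d*(-2*a^2 + 26*a - 80) - 75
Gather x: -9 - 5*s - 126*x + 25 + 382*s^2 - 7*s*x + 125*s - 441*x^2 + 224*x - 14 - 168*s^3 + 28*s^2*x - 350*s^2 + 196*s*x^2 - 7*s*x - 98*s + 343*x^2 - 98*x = -168*s^3 + 32*s^2 + 22*s + x^2*(196*s - 98) + x*(28*s^2 - 14*s) + 2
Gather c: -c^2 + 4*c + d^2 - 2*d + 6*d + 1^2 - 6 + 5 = -c^2 + 4*c + d^2 + 4*d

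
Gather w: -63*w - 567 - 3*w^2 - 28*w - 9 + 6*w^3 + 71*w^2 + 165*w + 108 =6*w^3 + 68*w^2 + 74*w - 468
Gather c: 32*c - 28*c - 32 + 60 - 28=4*c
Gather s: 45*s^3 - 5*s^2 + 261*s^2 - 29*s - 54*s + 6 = 45*s^3 + 256*s^2 - 83*s + 6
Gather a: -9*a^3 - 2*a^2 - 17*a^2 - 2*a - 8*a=-9*a^3 - 19*a^2 - 10*a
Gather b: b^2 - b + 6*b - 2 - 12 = b^2 + 5*b - 14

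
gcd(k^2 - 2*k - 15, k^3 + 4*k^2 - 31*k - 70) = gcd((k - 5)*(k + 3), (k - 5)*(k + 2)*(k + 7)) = k - 5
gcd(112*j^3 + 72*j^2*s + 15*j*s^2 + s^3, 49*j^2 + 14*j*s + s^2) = 7*j + s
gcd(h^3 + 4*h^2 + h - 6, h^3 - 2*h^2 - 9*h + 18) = h + 3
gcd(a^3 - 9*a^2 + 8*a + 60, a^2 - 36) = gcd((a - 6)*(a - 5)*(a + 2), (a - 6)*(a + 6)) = a - 6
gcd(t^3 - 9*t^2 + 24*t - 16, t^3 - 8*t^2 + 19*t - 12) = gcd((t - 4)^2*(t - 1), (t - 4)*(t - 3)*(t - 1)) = t^2 - 5*t + 4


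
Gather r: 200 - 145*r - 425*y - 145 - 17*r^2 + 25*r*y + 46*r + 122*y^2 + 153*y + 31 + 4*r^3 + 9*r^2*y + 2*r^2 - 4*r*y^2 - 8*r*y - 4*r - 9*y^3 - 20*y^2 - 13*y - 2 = 4*r^3 + r^2*(9*y - 15) + r*(-4*y^2 + 17*y - 103) - 9*y^3 + 102*y^2 - 285*y + 84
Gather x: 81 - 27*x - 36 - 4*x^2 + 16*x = -4*x^2 - 11*x + 45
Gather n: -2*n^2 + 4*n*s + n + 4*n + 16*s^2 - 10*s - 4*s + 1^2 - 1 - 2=-2*n^2 + n*(4*s + 5) + 16*s^2 - 14*s - 2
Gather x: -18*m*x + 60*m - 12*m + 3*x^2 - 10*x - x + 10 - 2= 48*m + 3*x^2 + x*(-18*m - 11) + 8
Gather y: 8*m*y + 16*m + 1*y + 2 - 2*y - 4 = 16*m + y*(8*m - 1) - 2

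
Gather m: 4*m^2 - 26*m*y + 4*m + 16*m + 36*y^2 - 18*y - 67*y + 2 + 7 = 4*m^2 + m*(20 - 26*y) + 36*y^2 - 85*y + 9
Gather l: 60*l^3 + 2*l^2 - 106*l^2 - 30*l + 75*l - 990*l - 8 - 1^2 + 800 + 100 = 60*l^3 - 104*l^2 - 945*l + 891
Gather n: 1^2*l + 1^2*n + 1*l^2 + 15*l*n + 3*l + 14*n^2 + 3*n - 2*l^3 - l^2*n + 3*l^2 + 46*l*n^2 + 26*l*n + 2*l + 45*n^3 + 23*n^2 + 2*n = -2*l^3 + 4*l^2 + 6*l + 45*n^3 + n^2*(46*l + 37) + n*(-l^2 + 41*l + 6)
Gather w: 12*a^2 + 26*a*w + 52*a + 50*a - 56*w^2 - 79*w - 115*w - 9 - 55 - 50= 12*a^2 + 102*a - 56*w^2 + w*(26*a - 194) - 114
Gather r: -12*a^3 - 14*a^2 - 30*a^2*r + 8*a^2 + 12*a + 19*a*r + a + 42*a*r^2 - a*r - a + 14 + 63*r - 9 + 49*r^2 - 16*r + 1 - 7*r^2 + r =-12*a^3 - 6*a^2 + 12*a + r^2*(42*a + 42) + r*(-30*a^2 + 18*a + 48) + 6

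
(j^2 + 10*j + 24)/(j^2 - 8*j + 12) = (j^2 + 10*j + 24)/(j^2 - 8*j + 12)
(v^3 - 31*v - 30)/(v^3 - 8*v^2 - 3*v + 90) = (v^2 + 6*v + 5)/(v^2 - 2*v - 15)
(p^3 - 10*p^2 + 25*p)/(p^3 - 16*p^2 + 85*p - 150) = p/(p - 6)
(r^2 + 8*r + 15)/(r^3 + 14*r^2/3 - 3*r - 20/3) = 3*(r + 3)/(3*r^2 - r - 4)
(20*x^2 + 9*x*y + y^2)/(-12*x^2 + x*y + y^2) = (-5*x - y)/(3*x - y)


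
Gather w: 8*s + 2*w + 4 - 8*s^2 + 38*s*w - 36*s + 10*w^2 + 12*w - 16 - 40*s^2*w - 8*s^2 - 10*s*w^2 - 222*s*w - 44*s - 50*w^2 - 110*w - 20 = -16*s^2 - 72*s + w^2*(-10*s - 40) + w*(-40*s^2 - 184*s - 96) - 32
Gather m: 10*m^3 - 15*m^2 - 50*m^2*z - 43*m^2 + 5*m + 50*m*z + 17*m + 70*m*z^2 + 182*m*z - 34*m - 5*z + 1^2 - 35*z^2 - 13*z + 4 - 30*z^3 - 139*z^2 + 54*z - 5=10*m^3 + m^2*(-50*z - 58) + m*(70*z^2 + 232*z - 12) - 30*z^3 - 174*z^2 + 36*z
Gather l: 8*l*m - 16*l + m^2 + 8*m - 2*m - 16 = l*(8*m - 16) + m^2 + 6*m - 16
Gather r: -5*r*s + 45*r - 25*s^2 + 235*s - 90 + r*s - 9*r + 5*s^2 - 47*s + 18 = r*(36 - 4*s) - 20*s^2 + 188*s - 72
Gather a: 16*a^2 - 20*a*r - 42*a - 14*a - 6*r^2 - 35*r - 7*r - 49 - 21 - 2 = 16*a^2 + a*(-20*r - 56) - 6*r^2 - 42*r - 72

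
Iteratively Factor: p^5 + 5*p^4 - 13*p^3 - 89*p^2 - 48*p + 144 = (p - 4)*(p^4 + 9*p^3 + 23*p^2 + 3*p - 36) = (p - 4)*(p + 3)*(p^3 + 6*p^2 + 5*p - 12) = (p - 4)*(p + 3)^2*(p^2 + 3*p - 4) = (p - 4)*(p + 3)^2*(p + 4)*(p - 1)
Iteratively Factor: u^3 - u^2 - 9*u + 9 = (u + 3)*(u^2 - 4*u + 3) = (u - 3)*(u + 3)*(u - 1)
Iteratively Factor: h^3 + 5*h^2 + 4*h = (h + 4)*(h^2 + h) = h*(h + 4)*(h + 1)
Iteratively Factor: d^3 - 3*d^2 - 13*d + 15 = (d - 1)*(d^2 - 2*d - 15) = (d - 5)*(d - 1)*(d + 3)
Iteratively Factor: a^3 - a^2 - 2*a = (a + 1)*(a^2 - 2*a) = a*(a + 1)*(a - 2)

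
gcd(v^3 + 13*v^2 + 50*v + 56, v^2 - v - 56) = v + 7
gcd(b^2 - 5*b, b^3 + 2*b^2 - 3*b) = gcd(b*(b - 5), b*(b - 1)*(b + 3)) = b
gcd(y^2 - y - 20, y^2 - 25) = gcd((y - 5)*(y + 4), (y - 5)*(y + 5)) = y - 5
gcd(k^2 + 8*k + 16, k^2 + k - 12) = k + 4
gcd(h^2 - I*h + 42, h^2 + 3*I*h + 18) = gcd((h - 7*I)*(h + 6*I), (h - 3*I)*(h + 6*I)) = h + 6*I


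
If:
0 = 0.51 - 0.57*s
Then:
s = 0.89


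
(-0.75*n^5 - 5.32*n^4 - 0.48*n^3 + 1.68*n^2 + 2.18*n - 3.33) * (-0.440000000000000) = 0.33*n^5 + 2.3408*n^4 + 0.2112*n^3 - 0.7392*n^2 - 0.9592*n + 1.4652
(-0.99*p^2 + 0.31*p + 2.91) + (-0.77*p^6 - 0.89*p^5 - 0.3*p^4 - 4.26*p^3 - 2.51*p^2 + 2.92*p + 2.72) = -0.77*p^6 - 0.89*p^5 - 0.3*p^4 - 4.26*p^3 - 3.5*p^2 + 3.23*p + 5.63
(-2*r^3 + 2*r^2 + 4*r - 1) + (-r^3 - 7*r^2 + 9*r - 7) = -3*r^3 - 5*r^2 + 13*r - 8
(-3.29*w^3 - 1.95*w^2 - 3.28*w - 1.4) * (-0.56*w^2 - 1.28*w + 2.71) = 1.8424*w^5 + 5.3032*w^4 - 4.5831*w^3 - 0.3021*w^2 - 7.0968*w - 3.794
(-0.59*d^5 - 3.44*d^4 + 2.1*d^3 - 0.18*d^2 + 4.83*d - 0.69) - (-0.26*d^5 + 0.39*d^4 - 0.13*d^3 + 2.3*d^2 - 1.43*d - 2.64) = -0.33*d^5 - 3.83*d^4 + 2.23*d^3 - 2.48*d^2 + 6.26*d + 1.95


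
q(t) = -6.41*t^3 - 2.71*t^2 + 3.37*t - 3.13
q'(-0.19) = 3.71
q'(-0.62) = -0.66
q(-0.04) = -3.27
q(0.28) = -2.54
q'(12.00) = -2830.79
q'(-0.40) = 2.46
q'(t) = -19.23*t^2 - 5.42*t + 3.37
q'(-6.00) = -656.39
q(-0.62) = -4.73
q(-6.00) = 1263.65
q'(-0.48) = 1.54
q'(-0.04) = 3.56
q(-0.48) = -4.66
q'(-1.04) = -11.79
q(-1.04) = -2.36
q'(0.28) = 0.34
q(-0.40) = -4.50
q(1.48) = -24.86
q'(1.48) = -46.77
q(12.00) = -11429.41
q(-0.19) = -3.82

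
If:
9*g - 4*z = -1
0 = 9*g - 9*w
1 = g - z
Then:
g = -1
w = -1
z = -2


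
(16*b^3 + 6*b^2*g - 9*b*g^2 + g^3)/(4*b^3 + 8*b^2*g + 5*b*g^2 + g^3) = (16*b^2 - 10*b*g + g^2)/(4*b^2 + 4*b*g + g^2)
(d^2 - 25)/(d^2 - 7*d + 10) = (d + 5)/(d - 2)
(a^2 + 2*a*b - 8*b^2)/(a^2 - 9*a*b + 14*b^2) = (a + 4*b)/(a - 7*b)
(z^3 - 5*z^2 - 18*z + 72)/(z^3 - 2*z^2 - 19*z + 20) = (z^2 - 9*z + 18)/(z^2 - 6*z + 5)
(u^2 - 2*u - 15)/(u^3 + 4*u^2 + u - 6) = (u - 5)/(u^2 + u - 2)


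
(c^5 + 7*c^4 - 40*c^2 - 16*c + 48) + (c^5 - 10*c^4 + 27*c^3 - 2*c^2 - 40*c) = 2*c^5 - 3*c^4 + 27*c^3 - 42*c^2 - 56*c + 48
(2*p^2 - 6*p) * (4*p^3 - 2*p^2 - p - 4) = 8*p^5 - 28*p^4 + 10*p^3 - 2*p^2 + 24*p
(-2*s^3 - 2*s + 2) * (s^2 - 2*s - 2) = -2*s^5 + 4*s^4 + 2*s^3 + 6*s^2 - 4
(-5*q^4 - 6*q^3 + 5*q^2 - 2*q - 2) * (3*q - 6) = -15*q^5 + 12*q^4 + 51*q^3 - 36*q^2 + 6*q + 12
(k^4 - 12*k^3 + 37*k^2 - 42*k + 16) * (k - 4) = k^5 - 16*k^4 + 85*k^3 - 190*k^2 + 184*k - 64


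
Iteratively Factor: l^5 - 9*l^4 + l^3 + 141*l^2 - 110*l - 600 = (l - 4)*(l^4 - 5*l^3 - 19*l^2 + 65*l + 150) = (l - 5)*(l - 4)*(l^3 - 19*l - 30) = (l - 5)*(l - 4)*(l + 3)*(l^2 - 3*l - 10) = (l - 5)^2*(l - 4)*(l + 3)*(l + 2)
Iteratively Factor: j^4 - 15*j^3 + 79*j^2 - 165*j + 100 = (j - 5)*(j^3 - 10*j^2 + 29*j - 20) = (j - 5)*(j - 4)*(j^2 - 6*j + 5) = (j - 5)^2*(j - 4)*(j - 1)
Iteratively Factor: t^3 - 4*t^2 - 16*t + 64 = (t - 4)*(t^2 - 16) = (t - 4)*(t + 4)*(t - 4)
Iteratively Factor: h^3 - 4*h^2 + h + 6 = (h + 1)*(h^2 - 5*h + 6) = (h - 3)*(h + 1)*(h - 2)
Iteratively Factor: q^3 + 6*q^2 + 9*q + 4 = (q + 1)*(q^2 + 5*q + 4) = (q + 1)^2*(q + 4)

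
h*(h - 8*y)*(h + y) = h^3 - 7*h^2*y - 8*h*y^2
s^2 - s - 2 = (s - 2)*(s + 1)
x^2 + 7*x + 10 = (x + 2)*(x + 5)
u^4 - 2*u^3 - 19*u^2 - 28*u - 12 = (u - 6)*(u + 1)^2*(u + 2)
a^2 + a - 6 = (a - 2)*(a + 3)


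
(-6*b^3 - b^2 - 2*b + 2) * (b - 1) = -6*b^4 + 5*b^3 - b^2 + 4*b - 2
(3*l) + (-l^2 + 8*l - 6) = -l^2 + 11*l - 6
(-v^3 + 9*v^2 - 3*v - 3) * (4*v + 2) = -4*v^4 + 34*v^3 + 6*v^2 - 18*v - 6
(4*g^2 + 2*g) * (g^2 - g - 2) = 4*g^4 - 2*g^3 - 10*g^2 - 4*g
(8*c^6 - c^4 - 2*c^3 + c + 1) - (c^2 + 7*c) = 8*c^6 - c^4 - 2*c^3 - c^2 - 6*c + 1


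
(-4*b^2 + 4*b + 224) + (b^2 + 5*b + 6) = -3*b^2 + 9*b + 230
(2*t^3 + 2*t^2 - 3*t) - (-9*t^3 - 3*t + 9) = 11*t^3 + 2*t^2 - 9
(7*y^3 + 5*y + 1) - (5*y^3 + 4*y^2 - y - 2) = 2*y^3 - 4*y^2 + 6*y + 3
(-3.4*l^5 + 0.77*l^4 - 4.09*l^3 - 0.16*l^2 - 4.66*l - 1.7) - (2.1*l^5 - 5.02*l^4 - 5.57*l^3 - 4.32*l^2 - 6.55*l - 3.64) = -5.5*l^5 + 5.79*l^4 + 1.48*l^3 + 4.16*l^2 + 1.89*l + 1.94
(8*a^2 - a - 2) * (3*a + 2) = 24*a^3 + 13*a^2 - 8*a - 4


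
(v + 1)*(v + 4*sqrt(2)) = v^2 + v + 4*sqrt(2)*v + 4*sqrt(2)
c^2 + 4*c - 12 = (c - 2)*(c + 6)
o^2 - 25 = (o - 5)*(o + 5)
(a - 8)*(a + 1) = a^2 - 7*a - 8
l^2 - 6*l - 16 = (l - 8)*(l + 2)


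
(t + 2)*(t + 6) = t^2 + 8*t + 12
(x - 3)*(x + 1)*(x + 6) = x^3 + 4*x^2 - 15*x - 18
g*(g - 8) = g^2 - 8*g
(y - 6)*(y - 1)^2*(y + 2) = y^4 - 6*y^3 - 3*y^2 + 20*y - 12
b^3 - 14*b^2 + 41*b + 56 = (b - 8)*(b - 7)*(b + 1)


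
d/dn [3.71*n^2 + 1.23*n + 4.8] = 7.42*n + 1.23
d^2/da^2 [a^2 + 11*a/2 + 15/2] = 2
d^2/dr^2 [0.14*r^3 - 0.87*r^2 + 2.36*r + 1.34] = 0.84*r - 1.74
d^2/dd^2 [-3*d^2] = -6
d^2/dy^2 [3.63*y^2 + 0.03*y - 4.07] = 7.26000000000000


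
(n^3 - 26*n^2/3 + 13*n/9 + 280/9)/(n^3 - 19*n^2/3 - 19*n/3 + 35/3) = (3*n^2 - 31*n + 56)/(3*(n^2 - 8*n + 7))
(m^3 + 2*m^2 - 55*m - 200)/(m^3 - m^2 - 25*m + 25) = (m^2 - 3*m - 40)/(m^2 - 6*m + 5)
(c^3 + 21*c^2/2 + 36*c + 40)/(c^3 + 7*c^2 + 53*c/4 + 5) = 2*(c + 4)/(2*c + 1)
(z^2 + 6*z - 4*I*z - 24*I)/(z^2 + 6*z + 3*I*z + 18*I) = (z - 4*I)/(z + 3*I)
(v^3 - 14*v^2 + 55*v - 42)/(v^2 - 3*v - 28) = (v^2 - 7*v + 6)/(v + 4)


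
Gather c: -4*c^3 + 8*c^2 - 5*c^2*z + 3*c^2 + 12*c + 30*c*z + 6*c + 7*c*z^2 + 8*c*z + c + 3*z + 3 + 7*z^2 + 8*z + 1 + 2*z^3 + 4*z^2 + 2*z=-4*c^3 + c^2*(11 - 5*z) + c*(7*z^2 + 38*z + 19) + 2*z^3 + 11*z^2 + 13*z + 4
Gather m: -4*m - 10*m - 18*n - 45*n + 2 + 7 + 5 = -14*m - 63*n + 14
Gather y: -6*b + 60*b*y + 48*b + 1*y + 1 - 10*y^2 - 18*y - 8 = 42*b - 10*y^2 + y*(60*b - 17) - 7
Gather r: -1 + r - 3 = r - 4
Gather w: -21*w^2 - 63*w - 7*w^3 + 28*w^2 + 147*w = -7*w^3 + 7*w^2 + 84*w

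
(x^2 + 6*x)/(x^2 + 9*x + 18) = x/(x + 3)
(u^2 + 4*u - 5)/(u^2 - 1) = (u + 5)/(u + 1)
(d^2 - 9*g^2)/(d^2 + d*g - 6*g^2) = (d - 3*g)/(d - 2*g)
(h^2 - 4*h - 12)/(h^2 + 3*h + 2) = (h - 6)/(h + 1)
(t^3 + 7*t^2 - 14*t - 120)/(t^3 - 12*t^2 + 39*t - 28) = (t^2 + 11*t + 30)/(t^2 - 8*t + 7)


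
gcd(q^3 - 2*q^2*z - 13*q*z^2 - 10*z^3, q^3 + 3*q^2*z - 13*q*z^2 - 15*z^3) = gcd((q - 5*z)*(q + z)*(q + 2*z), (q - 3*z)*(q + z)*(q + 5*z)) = q + z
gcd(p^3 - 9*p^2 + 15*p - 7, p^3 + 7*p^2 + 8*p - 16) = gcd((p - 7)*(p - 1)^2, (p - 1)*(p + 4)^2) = p - 1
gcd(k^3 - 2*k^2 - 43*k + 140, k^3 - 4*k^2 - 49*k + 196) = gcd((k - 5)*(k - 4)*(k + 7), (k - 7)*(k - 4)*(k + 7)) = k^2 + 3*k - 28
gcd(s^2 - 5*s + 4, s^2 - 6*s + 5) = s - 1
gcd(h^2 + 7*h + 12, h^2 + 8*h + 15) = h + 3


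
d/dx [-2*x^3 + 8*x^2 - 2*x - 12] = -6*x^2 + 16*x - 2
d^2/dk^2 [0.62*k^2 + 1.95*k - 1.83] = 1.24000000000000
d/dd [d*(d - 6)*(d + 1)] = 3*d^2 - 10*d - 6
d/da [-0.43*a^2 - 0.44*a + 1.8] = -0.86*a - 0.44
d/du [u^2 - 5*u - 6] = 2*u - 5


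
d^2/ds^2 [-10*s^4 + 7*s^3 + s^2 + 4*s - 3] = -120*s^2 + 42*s + 2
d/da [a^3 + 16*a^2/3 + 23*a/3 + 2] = 3*a^2 + 32*a/3 + 23/3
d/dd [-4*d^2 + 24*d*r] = -8*d + 24*r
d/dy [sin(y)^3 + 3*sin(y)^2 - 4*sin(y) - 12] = (3*sin(y)^2 + 6*sin(y) - 4)*cos(y)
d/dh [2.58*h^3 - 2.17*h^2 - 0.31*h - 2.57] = 7.74*h^2 - 4.34*h - 0.31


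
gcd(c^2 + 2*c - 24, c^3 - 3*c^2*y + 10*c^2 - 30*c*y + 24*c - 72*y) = c + 6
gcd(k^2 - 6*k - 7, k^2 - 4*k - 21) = k - 7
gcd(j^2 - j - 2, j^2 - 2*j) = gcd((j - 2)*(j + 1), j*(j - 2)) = j - 2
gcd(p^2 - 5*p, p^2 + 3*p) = p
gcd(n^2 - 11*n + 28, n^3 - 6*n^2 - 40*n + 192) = n - 4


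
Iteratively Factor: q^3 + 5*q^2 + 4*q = (q + 1)*(q^2 + 4*q) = (q + 1)*(q + 4)*(q)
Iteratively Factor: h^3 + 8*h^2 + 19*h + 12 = (h + 4)*(h^2 + 4*h + 3) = (h + 1)*(h + 4)*(h + 3)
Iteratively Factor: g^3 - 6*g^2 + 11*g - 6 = (g - 1)*(g^2 - 5*g + 6) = (g - 2)*(g - 1)*(g - 3)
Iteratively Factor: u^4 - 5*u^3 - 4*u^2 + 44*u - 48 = (u - 2)*(u^3 - 3*u^2 - 10*u + 24) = (u - 2)*(u + 3)*(u^2 - 6*u + 8) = (u - 2)^2*(u + 3)*(u - 4)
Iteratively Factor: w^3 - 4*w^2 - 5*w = (w + 1)*(w^2 - 5*w) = w*(w + 1)*(w - 5)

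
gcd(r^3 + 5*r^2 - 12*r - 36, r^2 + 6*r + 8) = r + 2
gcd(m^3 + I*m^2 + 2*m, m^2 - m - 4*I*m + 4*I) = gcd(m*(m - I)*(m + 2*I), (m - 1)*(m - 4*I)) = 1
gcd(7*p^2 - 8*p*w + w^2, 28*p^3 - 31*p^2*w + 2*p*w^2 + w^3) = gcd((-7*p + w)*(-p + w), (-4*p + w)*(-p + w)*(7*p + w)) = p - w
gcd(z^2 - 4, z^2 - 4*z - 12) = z + 2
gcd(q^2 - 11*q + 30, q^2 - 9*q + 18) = q - 6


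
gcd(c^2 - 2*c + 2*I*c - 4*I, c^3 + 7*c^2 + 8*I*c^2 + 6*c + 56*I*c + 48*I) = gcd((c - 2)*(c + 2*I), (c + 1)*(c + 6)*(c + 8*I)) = 1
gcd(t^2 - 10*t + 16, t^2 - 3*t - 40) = t - 8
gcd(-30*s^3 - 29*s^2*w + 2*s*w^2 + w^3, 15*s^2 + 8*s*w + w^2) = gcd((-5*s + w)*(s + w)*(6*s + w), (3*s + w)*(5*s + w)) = 1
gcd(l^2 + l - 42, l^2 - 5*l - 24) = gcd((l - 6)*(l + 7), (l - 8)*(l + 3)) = 1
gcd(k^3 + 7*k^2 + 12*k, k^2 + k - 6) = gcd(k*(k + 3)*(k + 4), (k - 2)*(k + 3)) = k + 3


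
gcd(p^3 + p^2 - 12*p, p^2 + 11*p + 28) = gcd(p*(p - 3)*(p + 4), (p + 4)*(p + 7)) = p + 4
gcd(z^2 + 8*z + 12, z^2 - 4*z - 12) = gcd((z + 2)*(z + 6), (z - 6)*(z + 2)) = z + 2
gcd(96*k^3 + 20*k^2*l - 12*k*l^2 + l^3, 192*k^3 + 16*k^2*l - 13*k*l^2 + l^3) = 8*k - l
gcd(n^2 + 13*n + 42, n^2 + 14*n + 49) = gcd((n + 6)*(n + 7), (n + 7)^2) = n + 7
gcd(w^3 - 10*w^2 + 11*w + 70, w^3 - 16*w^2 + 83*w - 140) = w^2 - 12*w + 35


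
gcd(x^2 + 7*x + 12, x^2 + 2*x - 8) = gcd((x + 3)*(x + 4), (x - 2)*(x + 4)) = x + 4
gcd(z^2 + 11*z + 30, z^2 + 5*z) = z + 5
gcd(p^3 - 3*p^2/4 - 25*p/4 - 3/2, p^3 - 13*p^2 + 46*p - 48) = p - 3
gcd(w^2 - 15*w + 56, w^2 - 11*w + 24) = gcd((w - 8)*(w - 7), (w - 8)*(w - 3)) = w - 8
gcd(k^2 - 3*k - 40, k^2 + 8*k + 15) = k + 5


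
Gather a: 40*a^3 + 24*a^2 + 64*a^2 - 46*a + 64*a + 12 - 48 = 40*a^3 + 88*a^2 + 18*a - 36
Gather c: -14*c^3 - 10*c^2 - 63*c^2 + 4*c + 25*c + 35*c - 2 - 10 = -14*c^3 - 73*c^2 + 64*c - 12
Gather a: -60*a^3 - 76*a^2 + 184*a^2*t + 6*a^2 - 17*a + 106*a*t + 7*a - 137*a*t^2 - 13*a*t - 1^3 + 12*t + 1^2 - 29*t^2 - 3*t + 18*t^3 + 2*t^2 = -60*a^3 + a^2*(184*t - 70) + a*(-137*t^2 + 93*t - 10) + 18*t^3 - 27*t^2 + 9*t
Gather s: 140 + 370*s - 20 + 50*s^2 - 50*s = 50*s^2 + 320*s + 120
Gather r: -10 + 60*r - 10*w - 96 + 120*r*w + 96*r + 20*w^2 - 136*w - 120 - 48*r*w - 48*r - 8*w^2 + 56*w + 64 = r*(72*w + 108) + 12*w^2 - 90*w - 162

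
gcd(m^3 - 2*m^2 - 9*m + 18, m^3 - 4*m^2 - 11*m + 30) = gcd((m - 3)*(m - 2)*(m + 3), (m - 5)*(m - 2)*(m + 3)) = m^2 + m - 6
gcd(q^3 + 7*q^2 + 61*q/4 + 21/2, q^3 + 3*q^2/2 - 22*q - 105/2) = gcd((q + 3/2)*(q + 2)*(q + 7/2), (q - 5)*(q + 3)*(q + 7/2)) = q + 7/2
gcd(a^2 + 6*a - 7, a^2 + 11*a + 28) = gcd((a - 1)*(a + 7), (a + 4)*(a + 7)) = a + 7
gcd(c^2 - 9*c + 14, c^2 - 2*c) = c - 2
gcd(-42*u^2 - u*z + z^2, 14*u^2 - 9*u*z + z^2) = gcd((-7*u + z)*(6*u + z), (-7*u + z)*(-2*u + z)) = -7*u + z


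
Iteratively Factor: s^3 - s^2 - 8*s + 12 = (s - 2)*(s^2 + s - 6) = (s - 2)^2*(s + 3)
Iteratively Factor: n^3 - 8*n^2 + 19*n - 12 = (n - 4)*(n^2 - 4*n + 3) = (n - 4)*(n - 1)*(n - 3)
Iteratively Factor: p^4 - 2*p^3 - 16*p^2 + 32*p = (p - 4)*(p^3 + 2*p^2 - 8*p) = (p - 4)*(p + 4)*(p^2 - 2*p) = (p - 4)*(p - 2)*(p + 4)*(p)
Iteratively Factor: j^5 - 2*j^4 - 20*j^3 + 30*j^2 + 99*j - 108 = (j + 3)*(j^4 - 5*j^3 - 5*j^2 + 45*j - 36) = (j - 3)*(j + 3)*(j^3 - 2*j^2 - 11*j + 12) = (j - 3)*(j + 3)^2*(j^2 - 5*j + 4) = (j - 4)*(j - 3)*(j + 3)^2*(j - 1)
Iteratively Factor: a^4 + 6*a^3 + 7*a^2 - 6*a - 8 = (a + 4)*(a^3 + 2*a^2 - a - 2) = (a + 2)*(a + 4)*(a^2 - 1) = (a - 1)*(a + 2)*(a + 4)*(a + 1)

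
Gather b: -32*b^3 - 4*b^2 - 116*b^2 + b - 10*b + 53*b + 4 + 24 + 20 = -32*b^3 - 120*b^2 + 44*b + 48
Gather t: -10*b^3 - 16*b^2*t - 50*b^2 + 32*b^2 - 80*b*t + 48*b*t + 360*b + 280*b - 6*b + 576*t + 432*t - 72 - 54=-10*b^3 - 18*b^2 + 634*b + t*(-16*b^2 - 32*b + 1008) - 126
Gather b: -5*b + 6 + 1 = 7 - 5*b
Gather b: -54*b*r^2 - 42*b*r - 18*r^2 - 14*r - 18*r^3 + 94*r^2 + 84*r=b*(-54*r^2 - 42*r) - 18*r^3 + 76*r^2 + 70*r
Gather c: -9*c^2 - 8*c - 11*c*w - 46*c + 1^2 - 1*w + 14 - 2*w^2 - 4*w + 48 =-9*c^2 + c*(-11*w - 54) - 2*w^2 - 5*w + 63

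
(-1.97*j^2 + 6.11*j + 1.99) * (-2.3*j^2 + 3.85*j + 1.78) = 4.531*j^4 - 21.6375*j^3 + 15.4399*j^2 + 18.5373*j + 3.5422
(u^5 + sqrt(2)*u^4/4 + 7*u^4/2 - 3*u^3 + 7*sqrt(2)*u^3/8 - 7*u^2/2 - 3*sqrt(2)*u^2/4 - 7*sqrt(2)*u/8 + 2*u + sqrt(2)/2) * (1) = u^5 + sqrt(2)*u^4/4 + 7*u^4/2 - 3*u^3 + 7*sqrt(2)*u^3/8 - 7*u^2/2 - 3*sqrt(2)*u^2/4 - 7*sqrt(2)*u/8 + 2*u + sqrt(2)/2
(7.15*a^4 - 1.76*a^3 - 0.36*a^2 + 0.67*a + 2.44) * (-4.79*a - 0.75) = -34.2485*a^5 + 3.0679*a^4 + 3.0444*a^3 - 2.9393*a^2 - 12.1901*a - 1.83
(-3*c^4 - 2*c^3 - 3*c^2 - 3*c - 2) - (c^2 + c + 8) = -3*c^4 - 2*c^3 - 4*c^2 - 4*c - 10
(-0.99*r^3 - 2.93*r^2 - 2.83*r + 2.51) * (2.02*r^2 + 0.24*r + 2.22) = -1.9998*r^5 - 6.1562*r^4 - 8.6176*r^3 - 2.1136*r^2 - 5.6802*r + 5.5722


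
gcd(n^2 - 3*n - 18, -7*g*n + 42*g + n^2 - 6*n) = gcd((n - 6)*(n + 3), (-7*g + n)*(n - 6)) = n - 6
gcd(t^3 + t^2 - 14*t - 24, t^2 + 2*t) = t + 2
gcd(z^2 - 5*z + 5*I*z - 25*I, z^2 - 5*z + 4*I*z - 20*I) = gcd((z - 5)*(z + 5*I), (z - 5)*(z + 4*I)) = z - 5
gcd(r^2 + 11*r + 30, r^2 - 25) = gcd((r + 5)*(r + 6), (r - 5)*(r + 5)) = r + 5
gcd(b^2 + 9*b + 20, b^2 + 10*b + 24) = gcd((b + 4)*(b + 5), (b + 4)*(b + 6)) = b + 4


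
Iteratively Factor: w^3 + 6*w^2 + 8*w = (w + 2)*(w^2 + 4*w) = (w + 2)*(w + 4)*(w)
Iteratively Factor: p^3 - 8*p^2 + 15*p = (p - 5)*(p^2 - 3*p) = (p - 5)*(p - 3)*(p)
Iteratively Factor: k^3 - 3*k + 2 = (k - 1)*(k^2 + k - 2) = (k - 1)*(k + 2)*(k - 1)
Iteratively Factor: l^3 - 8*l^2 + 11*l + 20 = (l + 1)*(l^2 - 9*l + 20) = (l - 5)*(l + 1)*(l - 4)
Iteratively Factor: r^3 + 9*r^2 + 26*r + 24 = (r + 2)*(r^2 + 7*r + 12) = (r + 2)*(r + 4)*(r + 3)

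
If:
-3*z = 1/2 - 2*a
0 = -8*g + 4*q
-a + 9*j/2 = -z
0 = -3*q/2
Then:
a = 3*z/2 + 1/4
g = 0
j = z/9 + 1/18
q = 0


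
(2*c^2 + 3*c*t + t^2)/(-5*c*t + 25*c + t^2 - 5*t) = (2*c^2 + 3*c*t + t^2)/(-5*c*t + 25*c + t^2 - 5*t)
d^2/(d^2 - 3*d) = d/(d - 3)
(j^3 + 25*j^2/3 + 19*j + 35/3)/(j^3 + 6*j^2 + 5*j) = (j + 7/3)/j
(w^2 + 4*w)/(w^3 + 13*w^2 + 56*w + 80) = w/(w^2 + 9*w + 20)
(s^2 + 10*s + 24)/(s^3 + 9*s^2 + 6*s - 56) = (s + 6)/(s^2 + 5*s - 14)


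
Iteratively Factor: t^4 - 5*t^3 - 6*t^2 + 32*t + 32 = (t + 1)*(t^3 - 6*t^2 + 32) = (t + 1)*(t + 2)*(t^2 - 8*t + 16) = (t - 4)*(t + 1)*(t + 2)*(t - 4)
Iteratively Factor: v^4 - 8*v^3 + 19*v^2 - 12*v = (v)*(v^3 - 8*v^2 + 19*v - 12) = v*(v - 4)*(v^2 - 4*v + 3) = v*(v - 4)*(v - 1)*(v - 3)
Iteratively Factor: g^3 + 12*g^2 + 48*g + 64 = (g + 4)*(g^2 + 8*g + 16) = (g + 4)^2*(g + 4)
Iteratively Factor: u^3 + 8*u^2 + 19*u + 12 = (u + 4)*(u^2 + 4*u + 3) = (u + 3)*(u + 4)*(u + 1)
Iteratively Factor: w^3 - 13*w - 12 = (w + 3)*(w^2 - 3*w - 4) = (w + 1)*(w + 3)*(w - 4)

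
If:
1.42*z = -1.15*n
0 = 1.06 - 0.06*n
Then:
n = 17.67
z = -14.31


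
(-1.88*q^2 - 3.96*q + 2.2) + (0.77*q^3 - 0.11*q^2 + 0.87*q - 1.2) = 0.77*q^3 - 1.99*q^2 - 3.09*q + 1.0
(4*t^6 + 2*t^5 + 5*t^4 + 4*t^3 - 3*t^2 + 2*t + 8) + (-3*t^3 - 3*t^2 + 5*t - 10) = 4*t^6 + 2*t^5 + 5*t^4 + t^3 - 6*t^2 + 7*t - 2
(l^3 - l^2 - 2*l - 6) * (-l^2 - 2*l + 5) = -l^5 - l^4 + 9*l^3 + 5*l^2 + 2*l - 30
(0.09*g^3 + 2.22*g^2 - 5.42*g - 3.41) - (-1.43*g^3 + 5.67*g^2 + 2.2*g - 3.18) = 1.52*g^3 - 3.45*g^2 - 7.62*g - 0.23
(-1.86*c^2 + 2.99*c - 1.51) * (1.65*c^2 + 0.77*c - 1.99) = -3.069*c^4 + 3.5013*c^3 + 3.5122*c^2 - 7.1128*c + 3.0049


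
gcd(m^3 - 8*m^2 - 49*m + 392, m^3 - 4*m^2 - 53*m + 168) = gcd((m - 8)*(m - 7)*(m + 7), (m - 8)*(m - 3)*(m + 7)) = m^2 - m - 56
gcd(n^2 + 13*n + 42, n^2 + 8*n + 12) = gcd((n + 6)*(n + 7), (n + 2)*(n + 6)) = n + 6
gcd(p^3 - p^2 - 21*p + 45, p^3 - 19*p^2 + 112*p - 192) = p - 3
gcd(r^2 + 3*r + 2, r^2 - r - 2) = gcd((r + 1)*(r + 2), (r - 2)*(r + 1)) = r + 1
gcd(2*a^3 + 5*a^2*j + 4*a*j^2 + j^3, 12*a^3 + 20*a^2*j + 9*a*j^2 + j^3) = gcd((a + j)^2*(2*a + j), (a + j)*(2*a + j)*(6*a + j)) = 2*a^2 + 3*a*j + j^2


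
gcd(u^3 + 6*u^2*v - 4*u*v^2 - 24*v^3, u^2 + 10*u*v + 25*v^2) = 1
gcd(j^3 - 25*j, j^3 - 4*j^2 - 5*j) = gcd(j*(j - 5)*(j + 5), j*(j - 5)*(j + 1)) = j^2 - 5*j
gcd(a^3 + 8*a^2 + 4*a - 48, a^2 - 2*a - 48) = a + 6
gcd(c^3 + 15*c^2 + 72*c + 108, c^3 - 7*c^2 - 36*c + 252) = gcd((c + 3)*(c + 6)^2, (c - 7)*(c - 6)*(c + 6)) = c + 6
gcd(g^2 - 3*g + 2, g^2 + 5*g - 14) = g - 2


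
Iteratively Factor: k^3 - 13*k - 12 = (k + 1)*(k^2 - k - 12) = (k + 1)*(k + 3)*(k - 4)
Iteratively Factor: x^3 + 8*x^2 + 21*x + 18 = (x + 3)*(x^2 + 5*x + 6) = (x + 3)^2*(x + 2)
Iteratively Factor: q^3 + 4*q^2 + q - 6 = (q + 2)*(q^2 + 2*q - 3) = (q - 1)*(q + 2)*(q + 3)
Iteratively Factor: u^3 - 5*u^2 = (u)*(u^2 - 5*u) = u*(u - 5)*(u)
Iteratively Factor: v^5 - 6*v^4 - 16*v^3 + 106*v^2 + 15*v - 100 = (v - 5)*(v^4 - v^3 - 21*v^2 + v + 20) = (v - 5)*(v - 1)*(v^3 - 21*v - 20) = (v - 5)*(v - 1)*(v + 1)*(v^2 - v - 20) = (v - 5)*(v - 1)*(v + 1)*(v + 4)*(v - 5)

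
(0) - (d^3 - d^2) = -d^3 + d^2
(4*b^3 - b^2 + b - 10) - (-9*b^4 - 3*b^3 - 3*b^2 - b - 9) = 9*b^4 + 7*b^3 + 2*b^2 + 2*b - 1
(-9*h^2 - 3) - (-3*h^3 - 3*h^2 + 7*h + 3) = 3*h^3 - 6*h^2 - 7*h - 6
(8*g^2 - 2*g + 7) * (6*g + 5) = 48*g^3 + 28*g^2 + 32*g + 35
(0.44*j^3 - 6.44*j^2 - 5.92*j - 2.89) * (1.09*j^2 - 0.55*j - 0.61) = 0.4796*j^5 - 7.2616*j^4 - 3.1792*j^3 + 4.0343*j^2 + 5.2007*j + 1.7629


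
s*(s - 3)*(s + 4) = s^3 + s^2 - 12*s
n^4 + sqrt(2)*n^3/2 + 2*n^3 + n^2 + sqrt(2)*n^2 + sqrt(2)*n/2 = n*(n + 1)^2*(n + sqrt(2)/2)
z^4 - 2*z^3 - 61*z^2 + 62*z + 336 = (z - 8)*(z - 3)*(z + 2)*(z + 7)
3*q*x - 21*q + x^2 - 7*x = (3*q + x)*(x - 7)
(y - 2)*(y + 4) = y^2 + 2*y - 8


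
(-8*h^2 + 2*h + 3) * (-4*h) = 32*h^3 - 8*h^2 - 12*h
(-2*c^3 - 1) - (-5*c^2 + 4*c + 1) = -2*c^3 + 5*c^2 - 4*c - 2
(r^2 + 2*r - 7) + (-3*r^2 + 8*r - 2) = -2*r^2 + 10*r - 9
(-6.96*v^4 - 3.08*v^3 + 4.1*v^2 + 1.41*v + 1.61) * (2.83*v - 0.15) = -19.6968*v^5 - 7.6724*v^4 + 12.065*v^3 + 3.3753*v^2 + 4.3448*v - 0.2415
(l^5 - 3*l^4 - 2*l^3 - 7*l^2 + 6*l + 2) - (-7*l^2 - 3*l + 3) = l^5 - 3*l^4 - 2*l^3 + 9*l - 1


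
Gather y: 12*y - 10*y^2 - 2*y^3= -2*y^3 - 10*y^2 + 12*y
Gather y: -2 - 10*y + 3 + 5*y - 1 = -5*y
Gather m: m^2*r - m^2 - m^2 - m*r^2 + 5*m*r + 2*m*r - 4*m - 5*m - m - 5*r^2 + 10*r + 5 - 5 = m^2*(r - 2) + m*(-r^2 + 7*r - 10) - 5*r^2 + 10*r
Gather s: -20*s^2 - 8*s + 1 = -20*s^2 - 8*s + 1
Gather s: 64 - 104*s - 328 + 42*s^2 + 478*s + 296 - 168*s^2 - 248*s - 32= -126*s^2 + 126*s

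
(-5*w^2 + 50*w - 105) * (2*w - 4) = -10*w^3 + 120*w^2 - 410*w + 420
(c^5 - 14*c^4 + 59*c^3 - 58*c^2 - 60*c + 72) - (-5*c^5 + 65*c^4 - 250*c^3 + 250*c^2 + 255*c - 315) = 6*c^5 - 79*c^4 + 309*c^3 - 308*c^2 - 315*c + 387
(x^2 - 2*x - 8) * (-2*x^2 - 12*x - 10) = -2*x^4 - 8*x^3 + 30*x^2 + 116*x + 80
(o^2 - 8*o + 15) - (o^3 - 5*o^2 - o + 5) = -o^3 + 6*o^2 - 7*o + 10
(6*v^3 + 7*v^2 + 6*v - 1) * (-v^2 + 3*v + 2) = -6*v^5 + 11*v^4 + 27*v^3 + 33*v^2 + 9*v - 2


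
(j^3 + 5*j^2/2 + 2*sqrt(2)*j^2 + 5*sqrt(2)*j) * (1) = j^3 + 5*j^2/2 + 2*sqrt(2)*j^2 + 5*sqrt(2)*j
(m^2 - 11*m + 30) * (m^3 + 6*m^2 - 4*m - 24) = m^5 - 5*m^4 - 40*m^3 + 200*m^2 + 144*m - 720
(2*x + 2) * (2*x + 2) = 4*x^2 + 8*x + 4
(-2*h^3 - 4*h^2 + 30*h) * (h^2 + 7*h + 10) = -2*h^5 - 18*h^4 - 18*h^3 + 170*h^2 + 300*h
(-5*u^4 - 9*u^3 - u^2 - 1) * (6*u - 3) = -30*u^5 - 39*u^4 + 21*u^3 + 3*u^2 - 6*u + 3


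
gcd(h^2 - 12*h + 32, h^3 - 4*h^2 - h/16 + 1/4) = h - 4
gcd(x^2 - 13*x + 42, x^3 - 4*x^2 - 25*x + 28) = x - 7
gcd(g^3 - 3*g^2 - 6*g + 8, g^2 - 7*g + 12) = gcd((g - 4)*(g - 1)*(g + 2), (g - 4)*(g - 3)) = g - 4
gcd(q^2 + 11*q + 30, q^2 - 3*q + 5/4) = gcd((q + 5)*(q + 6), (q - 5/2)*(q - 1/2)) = 1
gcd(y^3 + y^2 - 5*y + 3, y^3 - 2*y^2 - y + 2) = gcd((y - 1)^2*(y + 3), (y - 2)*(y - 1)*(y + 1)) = y - 1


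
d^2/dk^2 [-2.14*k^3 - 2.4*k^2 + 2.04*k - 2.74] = -12.84*k - 4.8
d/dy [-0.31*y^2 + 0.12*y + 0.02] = 0.12 - 0.62*y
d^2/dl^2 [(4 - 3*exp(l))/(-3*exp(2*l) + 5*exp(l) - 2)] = (27*exp(4*l) - 99*exp(3*l) + 72*exp(2*l) + 26*exp(l) - 28)*exp(l)/(27*exp(6*l) - 135*exp(5*l) + 279*exp(4*l) - 305*exp(3*l) + 186*exp(2*l) - 60*exp(l) + 8)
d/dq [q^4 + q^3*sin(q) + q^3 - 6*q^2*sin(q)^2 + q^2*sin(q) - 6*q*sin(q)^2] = q^3*cos(q) + 4*q^3 + 3*q^2*sin(q) - 6*q^2*sin(2*q) + q^2*cos(q) + 3*q^2 + 2*q*sin(q) + 6*sqrt(2)*q*cos(2*q + pi/4) - 6*q + 3*cos(2*q) - 3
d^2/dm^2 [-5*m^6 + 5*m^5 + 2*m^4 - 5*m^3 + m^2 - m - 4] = -150*m^4 + 100*m^3 + 24*m^2 - 30*m + 2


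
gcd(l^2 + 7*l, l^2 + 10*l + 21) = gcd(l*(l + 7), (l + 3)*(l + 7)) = l + 7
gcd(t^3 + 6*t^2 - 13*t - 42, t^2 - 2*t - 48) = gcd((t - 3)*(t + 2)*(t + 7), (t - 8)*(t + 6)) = 1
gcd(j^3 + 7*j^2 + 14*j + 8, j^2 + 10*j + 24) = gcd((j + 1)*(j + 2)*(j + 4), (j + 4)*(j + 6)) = j + 4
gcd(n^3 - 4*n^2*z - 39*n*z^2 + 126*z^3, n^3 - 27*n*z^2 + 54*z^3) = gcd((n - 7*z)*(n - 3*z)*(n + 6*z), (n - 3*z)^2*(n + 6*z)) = -n^2 - 3*n*z + 18*z^2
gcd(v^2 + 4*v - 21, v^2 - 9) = v - 3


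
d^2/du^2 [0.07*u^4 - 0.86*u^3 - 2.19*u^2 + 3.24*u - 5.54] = 0.84*u^2 - 5.16*u - 4.38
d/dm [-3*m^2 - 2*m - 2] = -6*m - 2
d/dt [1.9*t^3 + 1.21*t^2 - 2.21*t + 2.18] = 5.7*t^2 + 2.42*t - 2.21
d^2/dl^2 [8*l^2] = 16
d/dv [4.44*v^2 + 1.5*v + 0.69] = 8.88*v + 1.5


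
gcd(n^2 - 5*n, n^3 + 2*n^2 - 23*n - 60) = n - 5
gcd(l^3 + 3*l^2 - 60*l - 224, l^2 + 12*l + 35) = l + 7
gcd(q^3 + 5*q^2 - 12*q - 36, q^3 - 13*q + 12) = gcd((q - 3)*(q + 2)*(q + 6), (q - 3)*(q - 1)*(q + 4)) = q - 3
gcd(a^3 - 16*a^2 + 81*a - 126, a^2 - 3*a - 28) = a - 7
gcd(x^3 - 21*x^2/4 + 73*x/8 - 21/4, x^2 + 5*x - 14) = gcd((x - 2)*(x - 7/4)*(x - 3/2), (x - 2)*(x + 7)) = x - 2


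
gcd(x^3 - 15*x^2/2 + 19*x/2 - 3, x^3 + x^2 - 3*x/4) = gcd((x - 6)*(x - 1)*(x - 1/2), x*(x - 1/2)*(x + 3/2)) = x - 1/2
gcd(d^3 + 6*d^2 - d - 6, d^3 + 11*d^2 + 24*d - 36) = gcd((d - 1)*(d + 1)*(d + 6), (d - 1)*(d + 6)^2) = d^2 + 5*d - 6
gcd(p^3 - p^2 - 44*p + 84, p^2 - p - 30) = p - 6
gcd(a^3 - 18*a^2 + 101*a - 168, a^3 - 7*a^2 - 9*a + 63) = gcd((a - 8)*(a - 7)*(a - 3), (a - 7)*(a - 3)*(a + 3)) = a^2 - 10*a + 21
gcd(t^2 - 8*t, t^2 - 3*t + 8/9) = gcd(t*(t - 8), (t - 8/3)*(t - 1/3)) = 1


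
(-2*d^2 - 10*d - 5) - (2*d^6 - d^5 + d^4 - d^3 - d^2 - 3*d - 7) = -2*d^6 + d^5 - d^4 + d^3 - d^2 - 7*d + 2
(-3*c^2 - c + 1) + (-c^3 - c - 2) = -c^3 - 3*c^2 - 2*c - 1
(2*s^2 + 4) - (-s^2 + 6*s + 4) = 3*s^2 - 6*s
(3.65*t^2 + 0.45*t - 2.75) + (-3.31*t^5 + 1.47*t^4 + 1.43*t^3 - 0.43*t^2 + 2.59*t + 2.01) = -3.31*t^5 + 1.47*t^4 + 1.43*t^3 + 3.22*t^2 + 3.04*t - 0.74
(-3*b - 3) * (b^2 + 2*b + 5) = -3*b^3 - 9*b^2 - 21*b - 15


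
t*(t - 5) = t^2 - 5*t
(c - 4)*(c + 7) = c^2 + 3*c - 28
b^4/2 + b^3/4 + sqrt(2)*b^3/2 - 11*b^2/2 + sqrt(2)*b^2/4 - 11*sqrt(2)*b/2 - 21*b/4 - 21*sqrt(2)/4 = (b/2 + sqrt(2)/2)*(b - 7/2)*(b + 1)*(b + 3)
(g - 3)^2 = g^2 - 6*g + 9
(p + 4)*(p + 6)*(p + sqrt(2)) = p^3 + sqrt(2)*p^2 + 10*p^2 + 10*sqrt(2)*p + 24*p + 24*sqrt(2)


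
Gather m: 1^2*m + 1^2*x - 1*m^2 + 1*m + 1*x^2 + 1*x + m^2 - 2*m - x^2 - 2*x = 0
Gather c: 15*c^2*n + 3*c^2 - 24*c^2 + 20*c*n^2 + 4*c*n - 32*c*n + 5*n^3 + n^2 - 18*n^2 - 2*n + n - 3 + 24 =c^2*(15*n - 21) + c*(20*n^2 - 28*n) + 5*n^3 - 17*n^2 - n + 21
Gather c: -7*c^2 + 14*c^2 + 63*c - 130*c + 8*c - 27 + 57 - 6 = 7*c^2 - 59*c + 24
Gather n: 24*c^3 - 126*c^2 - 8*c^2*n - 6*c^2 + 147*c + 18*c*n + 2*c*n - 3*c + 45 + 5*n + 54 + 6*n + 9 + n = 24*c^3 - 132*c^2 + 144*c + n*(-8*c^2 + 20*c + 12) + 108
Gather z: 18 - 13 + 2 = 7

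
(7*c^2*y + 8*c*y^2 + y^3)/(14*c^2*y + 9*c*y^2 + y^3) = (c + y)/(2*c + y)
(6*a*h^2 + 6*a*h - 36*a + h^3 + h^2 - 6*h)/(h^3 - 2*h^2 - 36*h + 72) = (6*a*h + 18*a + h^2 + 3*h)/(h^2 - 36)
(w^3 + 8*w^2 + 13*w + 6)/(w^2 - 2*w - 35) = (w^3 + 8*w^2 + 13*w + 6)/(w^2 - 2*w - 35)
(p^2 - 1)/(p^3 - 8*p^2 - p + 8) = 1/(p - 8)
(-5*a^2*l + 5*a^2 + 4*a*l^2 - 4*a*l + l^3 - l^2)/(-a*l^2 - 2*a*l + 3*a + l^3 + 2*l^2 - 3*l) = (5*a + l)/(l + 3)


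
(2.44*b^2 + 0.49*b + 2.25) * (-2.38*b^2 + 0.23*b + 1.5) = -5.8072*b^4 - 0.605*b^3 - 1.5823*b^2 + 1.2525*b + 3.375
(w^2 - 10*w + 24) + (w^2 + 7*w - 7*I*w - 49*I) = 2*w^2 - 3*w - 7*I*w + 24 - 49*I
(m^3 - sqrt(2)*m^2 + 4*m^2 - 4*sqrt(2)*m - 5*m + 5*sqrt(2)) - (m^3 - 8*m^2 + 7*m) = -sqrt(2)*m^2 + 12*m^2 - 12*m - 4*sqrt(2)*m + 5*sqrt(2)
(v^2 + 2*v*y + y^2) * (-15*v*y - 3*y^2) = -15*v^3*y - 33*v^2*y^2 - 21*v*y^3 - 3*y^4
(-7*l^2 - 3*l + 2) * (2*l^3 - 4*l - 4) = -14*l^5 - 6*l^4 + 32*l^3 + 40*l^2 + 4*l - 8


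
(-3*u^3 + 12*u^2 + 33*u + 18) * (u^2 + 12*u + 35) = -3*u^5 - 24*u^4 + 72*u^3 + 834*u^2 + 1371*u + 630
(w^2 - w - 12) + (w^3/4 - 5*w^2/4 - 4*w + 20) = w^3/4 - w^2/4 - 5*w + 8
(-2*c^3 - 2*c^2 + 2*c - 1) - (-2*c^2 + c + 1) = -2*c^3 + c - 2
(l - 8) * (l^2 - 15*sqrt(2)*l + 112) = l^3 - 15*sqrt(2)*l^2 - 8*l^2 + 112*l + 120*sqrt(2)*l - 896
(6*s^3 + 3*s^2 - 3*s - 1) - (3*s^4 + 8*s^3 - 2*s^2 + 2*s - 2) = -3*s^4 - 2*s^3 + 5*s^2 - 5*s + 1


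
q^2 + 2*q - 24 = (q - 4)*(q + 6)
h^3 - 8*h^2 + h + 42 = (h - 7)*(h - 3)*(h + 2)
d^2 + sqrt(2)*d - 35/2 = (d - 5*sqrt(2)/2)*(d + 7*sqrt(2)/2)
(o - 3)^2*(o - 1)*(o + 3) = o^4 - 4*o^3 - 6*o^2 + 36*o - 27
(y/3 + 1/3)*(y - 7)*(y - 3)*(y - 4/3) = y^4/3 - 31*y^3/9 + 23*y^2/3 + 19*y/9 - 28/3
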